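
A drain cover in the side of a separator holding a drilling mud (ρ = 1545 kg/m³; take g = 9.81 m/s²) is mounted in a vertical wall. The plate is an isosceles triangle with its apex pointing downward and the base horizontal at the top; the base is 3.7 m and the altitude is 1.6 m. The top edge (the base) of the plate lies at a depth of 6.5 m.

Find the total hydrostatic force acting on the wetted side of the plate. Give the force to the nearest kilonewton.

F ≈ 316 kN

γ = ρg = 1545 × 9.81 / 1000 = 15.15645 kN/m³.
With the apex down, the centroid sits h/3 = 1.6/3 = 0.533333 m below the base (the top edge), so the centroid depth is h_c = 6.5 + 0.533333 = 7.03333 m.
A = ½ × 3.7 × 1.6 = 2.96 m².
Resultant F = γ·h_c·A = 15.15645 × 7.03333 × 2.96 = 315.537 kN.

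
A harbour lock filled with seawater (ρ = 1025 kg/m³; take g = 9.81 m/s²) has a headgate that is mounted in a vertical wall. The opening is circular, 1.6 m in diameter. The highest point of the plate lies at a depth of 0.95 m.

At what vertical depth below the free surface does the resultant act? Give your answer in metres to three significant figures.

γ = ρg = 1025 × 9.81 / 1000 = 10.05525 kN/m³.
The centroid is at the centre, 0.8 m below the top of the plate, so the centroid depth is h_c = 0.95 + 0.8 = 1.75 m.
A = π(0.8)² = 2.01062 m².
Resultant F = γ·h_c·A = 10.05525 × 1.75 × 2.01062 = 35.3803 kN.
I_c = πr⁴/4 = π × 0.8⁴/4 = 0.321699 m⁴.
Centre of pressure: y_p = y_c + I_c/(y_c·A) = 1.75 + 0.321699/(1.75 × 2.01062) = 1.75 + 0.0914285 = 1.84143 m along the plane.

h_p = 1.84 m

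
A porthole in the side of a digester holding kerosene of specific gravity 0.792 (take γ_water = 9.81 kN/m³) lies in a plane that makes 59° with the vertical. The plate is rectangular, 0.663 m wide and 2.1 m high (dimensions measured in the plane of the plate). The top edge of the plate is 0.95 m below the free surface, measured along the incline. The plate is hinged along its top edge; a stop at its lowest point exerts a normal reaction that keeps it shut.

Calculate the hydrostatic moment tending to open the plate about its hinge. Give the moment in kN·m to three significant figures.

M ≈ 13.7 kN·m

γ = 0.792 × 9.81 = 7.76952 kN/m³.
The plate makes 59° with the vertical, i.e. θ = 90° − 59° = 31° to the horizontal. Measuring y along the incline from the free-surface line, vertical depth h = y·sinθ with sinθ = 0.515038.
The centroid lies 2.1/2 = 1.05 m below the top edge, so y_c = 0.95 + 1.05 = 2 m and h_c = 2 × 0.515038 = 1.03008 m.
A = 0.663 × 2.1 = 1.3923 m².
Resultant F = γ·h_c·A = 7.76952 × 1.03008 × 1.3923 = 11.1429 kN.
I_c = b·h³/12 = 0.663 × 2.1³/12 = 0.51167 m⁴.
Centre of pressure: y_p = y_c + I_c/(y_c·A) = 2 + 0.51167/(2 × 1.3923) = 2 + 0.18375 = 2.18375 m along the plane.
The resultant acts 1.05 + 0.18375 = 1.23375 m (along the plate) below the hinge at the top edge, so the moment about the hinge is M = F × 1.23375 = 11.1429 × 1.23375 = 13.7476 kN·m.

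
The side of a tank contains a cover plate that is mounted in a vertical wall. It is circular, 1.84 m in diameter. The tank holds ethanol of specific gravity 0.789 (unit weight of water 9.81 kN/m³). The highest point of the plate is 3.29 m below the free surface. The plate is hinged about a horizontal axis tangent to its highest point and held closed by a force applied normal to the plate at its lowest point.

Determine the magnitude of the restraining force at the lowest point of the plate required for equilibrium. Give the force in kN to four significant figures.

γ = 0.789 × 9.81 = 7.74009 kN/m³.
The centroid is at the centre, 0.92 m below the top of the plate, so the centroid depth is h_c = 3.29 + 0.92 = 4.21 m.
A = π(0.92)² = 2.65904 m².
Resultant F = γ·h_c·A = 7.74009 × 4.21 × 2.65904 = 86.6469 kN.
I_c = πr⁴/4 = π × 0.92⁴/4 = 0.562654 m⁴.
Centre of pressure: y_p = y_c + I_c/(y_c·A) = 4.21 + 0.562654/(4.21 × 2.65904) = 4.21 + 0.0502614 = 4.26026 m along the plane.
The resultant acts 0.92 + 0.0502614 = 0.970261 m (along the plate) below the hinge at the top edge, so the moment about the hinge is M = F × 0.970261 = 86.6469 × 0.970261 = 84.0701 kN·m.
A normal force at the bottom, 1.84 m from the hinge, must supply this moment: P = 84.0701/1.84 = 45.6903 kN.

P ≈ 45.69 kN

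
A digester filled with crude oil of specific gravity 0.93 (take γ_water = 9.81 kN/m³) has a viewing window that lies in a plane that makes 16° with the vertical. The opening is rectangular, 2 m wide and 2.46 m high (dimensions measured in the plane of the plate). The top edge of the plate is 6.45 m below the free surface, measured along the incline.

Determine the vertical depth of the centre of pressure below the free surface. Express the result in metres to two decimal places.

γ = 0.93 × 9.81 = 9.1233 kN/m³.
The plate makes 16° with the vertical, i.e. θ = 90° − 16° = 74° to the horizontal. Measuring y along the incline from the free-surface line, vertical depth h = y·sinθ with sinθ = 0.961262.
The centroid lies 2.46/2 = 1.23 m below the top edge, so y_c = 6.45 + 1.23 = 7.68 m and h_c = 7.68 × 0.961262 = 7.38249 m.
A = 2 × 2.46 = 4.92 m².
Resultant F = γ·h_c·A = 9.1233 × 7.38249 × 4.92 = 331.375 kN.
I_c = b·h³/12 = 2 × 2.46³/12 = 2.48116 m⁴.
Centre of pressure: y_p = y_c + I_c/(y_c·A) = 7.68 + 2.48116/(7.68 × 4.92) = 7.68 + 0.0656642 = 7.74566 m along the plane.
Vertically, h_p = y_p·sinθ = 7.74566 × 0.961262 = 7.44561 m.

h_p = 7.45 m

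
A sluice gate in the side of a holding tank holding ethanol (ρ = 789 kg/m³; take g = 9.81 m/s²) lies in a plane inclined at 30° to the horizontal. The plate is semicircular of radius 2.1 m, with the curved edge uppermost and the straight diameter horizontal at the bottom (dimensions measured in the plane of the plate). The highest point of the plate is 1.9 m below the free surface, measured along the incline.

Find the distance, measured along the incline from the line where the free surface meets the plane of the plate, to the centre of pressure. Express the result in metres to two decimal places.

γ = ρg = 789 × 9.81 / 1000 = 7.74009 kN/m³.
Let θ = 30° be the plate's angle to the horizontal; measure y along the incline from where the plane meets the free surface. Vertical depth h = y·sinθ with sinθ = 0.500000.
The centroid lies 4r/(3π) = 0.891268 m above the diameter, so r − 4r/(3π) = 2.1 − 0.891268 = 1.20873 m below the topmost point, so y_c = 1.9 + 1.20873 = 3.10873 m and h_c = 3.10873 × 0.500000 = 1.55436 m.
A = πr²/2 = π × 2.1²/2 = 6.92721 m².
Resultant F = γ·h_c·A = 7.74009 × 1.55436 × 6.92721 = 83.3405 kN.
I_c = (π/8 − 8/(9π))·r⁴ = 0.109757 × 2.1⁴ = 2.13457 m⁴.
Centre of pressure: y_p = y_c + I_c/(y_c·A) = 3.10873 + 2.13457/(3.10873 × 6.92721) = 3.10873 + 0.0991218 = 3.20785 m along the plane.

y_p = 3.21 m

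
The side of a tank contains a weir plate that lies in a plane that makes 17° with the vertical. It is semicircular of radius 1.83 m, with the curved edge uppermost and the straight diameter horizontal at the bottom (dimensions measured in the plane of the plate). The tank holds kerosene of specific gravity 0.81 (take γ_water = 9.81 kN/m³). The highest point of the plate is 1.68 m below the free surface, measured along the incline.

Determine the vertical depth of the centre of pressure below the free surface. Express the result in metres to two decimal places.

h_p = 2.70 m

γ = 0.81 × 9.81 = 7.9461 kN/m³.
The plate makes 17° with the vertical, i.e. θ = 90° − 17° = 73° to the horizontal. Measuring y along the incline from the free-surface line, vertical depth h = y·sinθ with sinθ = 0.956305.
The centroid lies 4r/(3π) = 0.776676 m above the diameter, so r − 4r/(3π) = 1.83 − 0.776676 = 1.05332 m below the topmost point, so y_c = 1.68 + 1.05332 = 2.73332 m and h_c = 2.73332 × 0.956305 = 2.61389 m.
A = πr²/2 = π × 1.83²/2 = 5.26044 m².
Resultant F = γ·h_c·A = 7.9461 × 2.61389 × 5.26044 = 109.261 kN.
I_c = (π/8 − 8/(9π))·r⁴ = 0.109757 × 1.83⁴ = 1.23094 m⁴.
Centre of pressure: y_p = y_c + I_c/(y_c·A) = 2.73332 + 1.23094/(2.73332 × 5.26044) = 2.73332 + 0.08561 = 2.81893 m along the plane.
Vertically, h_p = y_p·sinθ = 2.81893 × 0.956305 = 2.69576 m.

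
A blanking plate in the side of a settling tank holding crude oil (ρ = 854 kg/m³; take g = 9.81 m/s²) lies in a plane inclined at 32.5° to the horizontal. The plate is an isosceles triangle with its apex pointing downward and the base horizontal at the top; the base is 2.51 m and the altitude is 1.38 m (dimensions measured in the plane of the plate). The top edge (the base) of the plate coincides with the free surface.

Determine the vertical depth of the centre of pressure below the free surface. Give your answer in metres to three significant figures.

γ = ρg = 854 × 9.81 / 1000 = 8.37774 kN/m³.
Let θ = 32.5° be the plate's angle to the horizontal; measure y along the incline from where the plane meets the free surface. Vertical depth h = y·sinθ with sinθ = 0.537300.
With the apex down, the centroid sits h/3 = 1.38/3 = 0.46 m below the base (the top edge), so y_c = 0.46 m and h_c = 0.46 × 0.537300 = 0.247158 m.
A = ½ × 2.51 × 1.38 = 1.7319 m².
Resultant F = γ·h_c·A = 8.37774 × 0.247158 × 1.7319 = 3.58612 kN.
I_c = b·h³/36 = 2.51 × 1.38³/36 = 0.183235 m⁴.
Centre of pressure: y_p = y_c + I_c/(y_c·A) = 0.46 + 0.183235/(0.46 × 1.7319) = 0.46 + 0.23 = 0.69 m along the plane.
Vertically, h_p = y_p·sinθ = 0.69 × 0.537300 = 0.370737 m.

h_p = 0.371 m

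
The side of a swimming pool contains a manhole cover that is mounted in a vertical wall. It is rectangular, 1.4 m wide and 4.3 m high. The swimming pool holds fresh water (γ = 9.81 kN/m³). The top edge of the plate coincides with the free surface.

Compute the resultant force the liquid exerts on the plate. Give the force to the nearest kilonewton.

γ = 9.81 kN/m³.
The centroid lies 4.3/2 = 2.15 m below the top edge, so the centroid depth is h_c = 2.15 m.
A = 1.4 × 4.3 = 6.02 m².
Resultant F = γ·h_c·A = 9.81 × 2.15 × 6.02 = 126.971 kN.

F ≈ 127 kN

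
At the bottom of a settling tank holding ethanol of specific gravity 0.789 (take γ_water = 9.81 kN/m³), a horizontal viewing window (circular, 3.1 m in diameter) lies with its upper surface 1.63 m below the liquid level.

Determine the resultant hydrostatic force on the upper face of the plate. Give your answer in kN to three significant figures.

F ≈ 95.2 kN

γ = 0.789 × 9.81 = 7.74009 kN/m³.
The plate is horizontal, so pressure is uniform at p = γ·h = 7.74009 × 1.63 = 12.6163 kN/m².
A = π(1.55)² = 7.54768 m².
F = p·A = 12.6163 × 7.54768 = 95.2238 kN.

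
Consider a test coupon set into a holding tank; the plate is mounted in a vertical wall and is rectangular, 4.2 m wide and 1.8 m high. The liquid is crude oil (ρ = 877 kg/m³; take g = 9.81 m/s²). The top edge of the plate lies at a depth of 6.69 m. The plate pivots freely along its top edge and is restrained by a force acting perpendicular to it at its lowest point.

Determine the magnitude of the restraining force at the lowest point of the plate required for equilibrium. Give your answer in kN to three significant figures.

γ = ρg = 877 × 9.81 / 1000 = 8.60337 kN/m³.
The centroid lies 1.8/2 = 0.9 m below the top edge, so the centroid depth is h_c = 6.69 + 0.9 = 7.59 m.
A = 4.2 × 1.8 = 7.56 m².
Resultant F = γ·h_c·A = 8.60337 × 7.59 × 7.56 = 493.665 kN.
I_c = b·h³/12 = 4.2 × 1.8³/12 = 2.0412 m⁴.
Centre of pressure: y_p = y_c + I_c/(y_c·A) = 7.59 + 2.0412/(7.59 × 7.56) = 7.59 + 0.0355731 = 7.62557 m along the plane.
The resultant acts 0.9 + 0.0355731 = 0.935573 m (along the plate) below the hinge at the top edge, so the moment about the hinge is M = F × 0.935573 = 493.665 × 0.935573 = 461.86 kN·m.
A normal force at the bottom, 1.8 m from the hinge, must supply this moment: P = 461.86/1.8 = 256.589 kN.

P ≈ 257 kN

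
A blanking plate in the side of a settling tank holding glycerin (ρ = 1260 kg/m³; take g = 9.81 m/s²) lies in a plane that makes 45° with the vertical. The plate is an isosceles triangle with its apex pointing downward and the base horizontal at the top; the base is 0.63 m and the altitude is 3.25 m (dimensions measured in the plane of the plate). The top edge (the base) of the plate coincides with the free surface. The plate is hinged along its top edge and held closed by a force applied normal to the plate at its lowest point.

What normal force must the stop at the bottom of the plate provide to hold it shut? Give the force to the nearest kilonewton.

γ = ρg = 1260 × 9.81 / 1000 = 12.3606 kN/m³.
The plate makes 45° with the vertical, i.e. θ = 90° − 45° = 45° to the horizontal. Measuring y along the incline from the free-surface line, vertical depth h = y·sinθ with sinθ = 0.707107.
With the apex down, the centroid sits h/3 = 3.25/3 = 1.08333 m below the base (the top edge), so y_c = 1.08333 m and h_c = 1.08333 × 0.707107 = 0.76603 m.
A = ½ × 0.63 × 3.25 = 1.02375 m².
Resultant F = γ·h_c·A = 12.3606 × 0.76603 × 1.02375 = 9.69347 kN.
I_c = b·h³/36 = 0.63 × 3.25³/36 = 0.600742 m⁴.
Centre of pressure: y_p = y_c + I_c/(y_c·A) = 1.08333 + 0.600742/(1.08333 × 1.02375) = 1.08333 + 0.541668 = 1.625 m along the plane.
The resultant acts 1.08333 + 0.541668 = 1.625 m (along the plate) below the hinge at the top edge, so the moment about the hinge is M = F × 1.625 = 9.69347 × 1.625 = 15.7519 kN·m.
A normal force at the bottom, 3.25 m from the hinge, must supply this moment: P = 15.7519/3.25 = 4.84674 kN.

P ≈ 5 kN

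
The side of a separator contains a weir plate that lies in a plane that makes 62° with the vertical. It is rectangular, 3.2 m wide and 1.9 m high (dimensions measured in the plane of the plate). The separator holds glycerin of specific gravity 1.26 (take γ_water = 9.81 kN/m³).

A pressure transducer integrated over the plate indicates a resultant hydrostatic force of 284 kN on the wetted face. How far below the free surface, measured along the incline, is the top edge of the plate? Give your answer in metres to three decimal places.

y_top ≈ 7.099 m

γ = 1.26 × 9.81 = 12.3606 kN/m³.
A = 3.2 × 1.9 = 6.08 m².
From F = γ·h_c·A, the centroid depth is h_c = 284/(12.3606 × 6.08) = 3.77899 m.
The plate makes 62° with the vertical, i.e. θ = 90° − 62° = 28° to the horizontal. Measuring y along the incline from the free-surface line, vertical depth h = y·sinθ with sinθ = 0.469472.
Along the incline, y_c = h_c/sinθ = 3.77899/0.469472 = 8.04945 m.
The centroid lies 1.9/2 = 0.95 m below the top edge, so the top edge sits at y_top = 8.04945 − 0.95 = 7.09945 m along the incline.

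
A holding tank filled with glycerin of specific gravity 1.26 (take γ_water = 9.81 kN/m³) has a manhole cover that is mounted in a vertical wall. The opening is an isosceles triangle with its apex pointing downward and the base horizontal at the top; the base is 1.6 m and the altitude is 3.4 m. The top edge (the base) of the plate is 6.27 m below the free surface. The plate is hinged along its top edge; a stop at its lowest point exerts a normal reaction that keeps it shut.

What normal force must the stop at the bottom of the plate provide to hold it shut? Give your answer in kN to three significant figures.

γ = 1.26 × 9.81 = 12.3606 kN/m³.
With the apex down, the centroid sits h/3 = 3.4/3 = 1.13333 m below the base (the top edge), so the centroid depth is h_c = 6.27 + 1.13333 = 7.40333 m.
A = ½ × 1.6 × 3.4 = 2.72 m².
Resultant F = γ·h_c·A = 12.3606 × 7.40333 × 2.72 = 248.906 kN.
I_c = b·h³/36 = 1.6 × 3.4³/36 = 1.74684 m⁴.
Centre of pressure: y_p = y_c + I_c/(y_c·A) = 7.40333 + 1.74684/(7.40333 × 2.72) = 7.40333 + 0.0867475 = 7.49008 m along the plane.
The resultant acts 1.13333 + 0.0867475 = 1.22008 m (along the plate) below the hinge at the top edge, so the moment about the hinge is M = F × 1.22008 = 248.906 × 1.22008 = 303.685 kN·m.
A normal force at the bottom, 3.4 m from the hinge, must supply this moment: P = 303.685/3.4 = 89.3191 kN.

P ≈ 89.3 kN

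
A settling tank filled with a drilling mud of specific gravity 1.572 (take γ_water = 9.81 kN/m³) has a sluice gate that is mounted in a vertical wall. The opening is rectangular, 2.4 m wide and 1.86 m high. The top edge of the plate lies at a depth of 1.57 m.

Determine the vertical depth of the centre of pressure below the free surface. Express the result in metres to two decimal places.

γ = 1.572 × 9.81 = 15.42132 kN/m³.
The centroid lies 1.86/2 = 0.93 m below the top edge, so the centroid depth is h_c = 1.57 + 0.93 = 2.5 m.
A = 2.4 × 1.86 = 4.464 m².
Resultant F = γ·h_c·A = 15.42132 × 2.5 × 4.464 = 172.102 kN.
I_c = b·h³/12 = 2.4 × 1.86³/12 = 1.28697 m⁴.
Centre of pressure: y_p = y_c + I_c/(y_c·A) = 2.5 + 1.28697/(2.5 × 4.464) = 2.5 + 0.11532 = 2.61532 m along the plane.

h_p = 2.62 m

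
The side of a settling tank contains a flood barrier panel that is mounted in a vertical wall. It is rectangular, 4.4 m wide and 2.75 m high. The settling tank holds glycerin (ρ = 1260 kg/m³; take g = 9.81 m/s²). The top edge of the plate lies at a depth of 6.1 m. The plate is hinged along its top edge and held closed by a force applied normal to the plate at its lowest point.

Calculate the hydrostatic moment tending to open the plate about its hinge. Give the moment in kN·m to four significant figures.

γ = ρg = 1260 × 9.81 / 1000 = 12.3606 kN/m³.
The centroid lies 2.75/2 = 1.375 m below the top edge, so the centroid depth is h_c = 6.1 + 1.375 = 7.475 m.
A = 4.4 × 2.75 = 12.1 m².
Resultant F = γ·h_c·A = 12.3606 × 7.475 × 12.1 = 1117.99 kN.
I_c = b·h³/12 = 4.4 × 2.75³/12 = 7.62552 m⁴.
Centre of pressure: y_p = y_c + I_c/(y_c·A) = 7.475 + 7.62552/(7.475 × 12.1) = 7.475 + 0.0843088 = 7.55931 m along the plane.
The resultant acts 1.375 + 0.0843088 = 1.45931 m (along the plate) below the hinge at the top edge, so the moment about the hinge is M = F × 1.45931 = 1117.99 × 1.45931 = 1631.49 kN·m.

M ≈ 1631 kN·m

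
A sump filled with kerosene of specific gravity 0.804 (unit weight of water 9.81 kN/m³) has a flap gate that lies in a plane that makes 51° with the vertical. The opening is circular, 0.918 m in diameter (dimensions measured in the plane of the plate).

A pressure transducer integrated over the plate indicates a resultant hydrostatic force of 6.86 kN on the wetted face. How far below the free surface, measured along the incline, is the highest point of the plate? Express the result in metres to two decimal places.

γ = 0.804 × 9.81 = 7.88724 kN/m³.
A = π(0.459)² = 0.661874 m².
From F = γ·h_c·A, the centroid depth is h_c = 6.86/(7.88724 × 0.661874) = 1.31409 m.
The plate makes 51° with the vertical, i.e. θ = 90° − 51° = 39° to the horizontal. Measuring y along the incline from the free-surface line, vertical depth h = y·sinθ with sinθ = 0.629320.
Along the incline, y_c = h_c/sinθ = 1.31409/0.629320 = 2.08811 m.
The centroid is at the centre, 0.459 m below the top of the plate, so the highest point sits at y_top = 2.08811 − 0.459 = 1.62911 m along the incline.

y_top ≈ 1.63 m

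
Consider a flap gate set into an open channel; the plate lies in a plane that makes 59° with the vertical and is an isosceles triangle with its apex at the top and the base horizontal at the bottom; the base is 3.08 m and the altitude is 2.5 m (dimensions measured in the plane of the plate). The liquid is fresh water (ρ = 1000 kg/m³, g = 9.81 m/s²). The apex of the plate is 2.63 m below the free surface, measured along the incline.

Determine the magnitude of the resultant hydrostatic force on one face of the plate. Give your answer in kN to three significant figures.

γ = ρg = 1000 × 9.81 = 9810 N/m³ = 9.81 kN/m³.
The plate makes 59° with the vertical, i.e. θ = 90° − 59° = 31° to the horizontal. Measuring y along the incline from the free-surface line, vertical depth h = y·sinθ with sinθ = 0.515038.
With the apex up, the centroid sits 2h/3 = 2 × 2.5/3 = 1.66667 m below the apex, so y_c = 2.63 + 1.66667 = 4.29667 m and h_c = 4.29667 × 0.515038 = 2.21295 m.
A = ½ × 3.08 × 2.5 = 3.85 m².
Resultant F = γ·h_c·A = 9.81 × 2.21295 × 3.85 = 83.5798 kN.

F ≈ 83.6 kN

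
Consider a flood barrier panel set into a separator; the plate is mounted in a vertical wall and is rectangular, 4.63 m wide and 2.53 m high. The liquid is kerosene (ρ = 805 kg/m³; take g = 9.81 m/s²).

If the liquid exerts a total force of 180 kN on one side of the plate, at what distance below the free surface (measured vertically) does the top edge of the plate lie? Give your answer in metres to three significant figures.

γ = ρg = 805 × 9.81 / 1000 = 7.89705 kN/m³.
A = 4.63 × 2.53 = 11.7139 m².
From F = γ·h_c·A, the centroid depth is h_c = 180/(7.89705 × 11.7139) = 1.94584 m.
The centroid lies 2.53/2 = 1.265 m below the top edge, so the top edge sits at h_top = 1.94584 − 1.265 = 0.68084 m below the surface.

d_top ≈ 0.681 m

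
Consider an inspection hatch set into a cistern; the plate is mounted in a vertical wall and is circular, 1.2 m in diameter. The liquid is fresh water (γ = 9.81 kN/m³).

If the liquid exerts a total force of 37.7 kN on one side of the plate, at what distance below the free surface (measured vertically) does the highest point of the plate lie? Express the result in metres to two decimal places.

γ = 9.81 kN/m³.
A = π(0.6)² = 1.13097 m².
From F = γ·h_c·A, the centroid depth is h_c = 37.7/(9.81 × 1.13097) = 3.39798 m.
The centroid is at the centre, 0.6 m below the top of the plate, so the highest point sits at h_top = 3.39798 − 0.6 = 2.79798 m below the surface.

d_top ≈ 2.80 m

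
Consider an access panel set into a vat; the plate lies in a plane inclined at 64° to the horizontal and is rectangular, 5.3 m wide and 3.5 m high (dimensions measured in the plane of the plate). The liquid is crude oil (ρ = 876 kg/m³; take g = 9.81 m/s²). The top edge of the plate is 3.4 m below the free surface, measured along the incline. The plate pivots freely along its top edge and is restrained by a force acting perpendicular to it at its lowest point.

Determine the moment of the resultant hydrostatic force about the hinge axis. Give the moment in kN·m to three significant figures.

γ = ρg = 876 × 9.81 / 1000 = 8.59356 kN/m³.
Let θ = 64° be the plate's angle to the horizontal; measure y along the incline from where the plane meets the free surface. Vertical depth h = y·sinθ with sinθ = 0.898794.
The centroid lies 3.5/2 = 1.75 m below the top edge, so y_c = 3.4 + 1.75 = 5.15 m and h_c = 5.15 × 0.898794 = 4.62879 m.
A = 5.3 × 3.5 = 18.55 m².
Resultant F = γ·h_c·A = 8.59356 × 4.62879 × 18.55 = 737.878 kN.
I_c = b·h³/12 = 5.3 × 3.5³/12 = 18.9365 m⁴.
Centre of pressure: y_p = y_c + I_c/(y_c·A) = 5.15 + 18.9365/(5.15 × 18.55) = 5.15 + 0.198221 = 5.34822 m along the plane.
The resultant acts 1.75 + 0.198221 = 1.94822 m (along the plate) below the hinge at the top edge, so the moment about the hinge is M = F × 1.94822 = 737.878 × 1.94822 = 1437.55 kN·m.

M ≈ 1440 kN·m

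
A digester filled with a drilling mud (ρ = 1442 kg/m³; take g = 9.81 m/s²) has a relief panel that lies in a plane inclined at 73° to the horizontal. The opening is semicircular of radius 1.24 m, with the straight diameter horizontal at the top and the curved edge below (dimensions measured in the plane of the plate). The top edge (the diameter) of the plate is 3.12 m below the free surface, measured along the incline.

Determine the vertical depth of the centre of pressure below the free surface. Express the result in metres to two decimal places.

γ = ρg = 1442 × 9.81 / 1000 = 14.14602 kN/m³.
Let θ = 73° be the plate's angle to the horizontal; measure y along the incline from where the plane meets the free surface. Vertical depth h = y·sinθ with sinθ = 0.956305.
The centroid of a semicircle lies 4r/(3π) = 0.526272 m from the diameter, here below the top edge, so y_c = 3.12 + 0.526272 = 3.64627 m and h_c = 3.64627 × 0.956305 = 3.48695 m.
A = πr²/2 = π × 1.24²/2 = 2.41526 m².
Resultant F = γ·h_c·A = 14.14602 × 3.48695 × 2.41526 = 119.136 kN.
I_c = (π/8 − 8/(9π))·r⁴ = 0.109757 × 1.24⁴ = 0.259489 m⁴.
Centre of pressure: y_p = y_c + I_c/(y_c·A) = 3.64627 + 0.259489/(3.64627 × 2.41526) = 3.64627 + 0.029465 = 3.67573 m along the plane.
Vertically, h_p = y_p·sinθ = 3.67573 × 0.956305 = 3.51512 m.

h_p = 3.52 m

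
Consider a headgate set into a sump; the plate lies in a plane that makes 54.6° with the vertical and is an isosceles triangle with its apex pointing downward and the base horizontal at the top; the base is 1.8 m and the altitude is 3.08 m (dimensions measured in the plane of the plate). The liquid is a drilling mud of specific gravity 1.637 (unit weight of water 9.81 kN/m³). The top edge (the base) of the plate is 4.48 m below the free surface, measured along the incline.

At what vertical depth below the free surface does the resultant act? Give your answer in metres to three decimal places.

γ = 1.637 × 9.81 = 16.05897 kN/m³.
The plate makes 54.6° with the vertical, i.e. θ = 90° − 54.6° = 35.4° to the horizontal. Measuring y along the incline from the free-surface line, vertical depth h = y·sinθ with sinθ = 0.579281.
With the apex down, the centroid sits h/3 = 3.08/3 = 1.02667 m below the base (the top edge), so y_c = 4.48 + 1.02667 = 5.50667 m and h_c = 5.50667 × 0.579281 = 3.18991 m.
A = ½ × 1.8 × 3.08 = 2.772 m².
Resultant F = γ·h_c·A = 16.05897 × 3.18991 × 2.772 = 142 kN.
I_c = b·h³/36 = 1.8 × 3.08³/36 = 1.46091 m⁴.
Centre of pressure: y_p = y_c + I_c/(y_c·A) = 5.50667 + 1.46091/(5.50667 × 2.772) = 5.50667 + 0.0957064 = 5.60238 m along the plane.
Vertically, h_p = y_p·sinθ = 5.60238 × 0.579281 = 3.24535 m.

h_p = 3.245 m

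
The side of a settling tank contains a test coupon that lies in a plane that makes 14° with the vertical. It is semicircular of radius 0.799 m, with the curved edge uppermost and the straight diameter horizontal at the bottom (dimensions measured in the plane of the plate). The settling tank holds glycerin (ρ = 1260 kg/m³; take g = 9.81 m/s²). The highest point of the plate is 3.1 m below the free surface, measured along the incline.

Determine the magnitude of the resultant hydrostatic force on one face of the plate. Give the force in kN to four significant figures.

F ≈ 42.81 kN

γ = ρg = 1260 × 9.81 / 1000 = 12.3606 kN/m³.
The plate makes 14° with the vertical, i.e. θ = 90° − 14° = 76° to the horizontal. Measuring y along the incline from the free-surface line, vertical depth h = y·sinθ with sinθ = 0.970296.
The centroid lies 4r/(3π) = 0.339106 m above the diameter, so r − 4r/(3π) = 0.799 − 0.339106 = 0.459894 m below the topmost point, so y_c = 3.1 + 0.459894 = 3.55989 m and h_c = 3.55989 × 0.970296 = 3.45415 m.
A = πr²/2 = π × 0.799²/2 = 1.0028 m².
Resultant F = γ·h_c·A = 12.3606 × 3.45415 × 1.0028 = 42.8149 kN.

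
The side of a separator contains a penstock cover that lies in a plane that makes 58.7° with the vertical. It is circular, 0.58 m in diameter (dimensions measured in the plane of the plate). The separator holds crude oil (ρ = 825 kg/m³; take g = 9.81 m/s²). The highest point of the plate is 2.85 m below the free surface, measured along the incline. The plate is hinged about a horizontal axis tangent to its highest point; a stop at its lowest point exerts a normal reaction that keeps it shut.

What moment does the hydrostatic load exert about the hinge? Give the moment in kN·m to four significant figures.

M ≈ 1.035 kN·m

γ = ρg = 825 × 9.81 / 1000 = 8.09325 kN/m³.
The plate makes 58.7° with the vertical, i.e. θ = 90° − 58.7° = 31.3° to the horizontal. Measuring y along the incline from the free-surface line, vertical depth h = y·sinθ with sinθ = 0.519519.
The centroid is at the centre, 0.29 m below the top of the plate, so y_c = 2.85 + 0.29 = 3.14 m and h_c = 3.14 × 0.519519 = 1.63129 m.
A = π(0.29)² = 0.264208 m².
Resultant F = γ·h_c·A = 8.09325 × 1.63129 × 0.264208 = 3.48819 kN.
I_c = πr⁴/4 = π × 0.29⁴/4 = 0.00555497 m⁴.
Centre of pressure: y_p = y_c + I_c/(y_c·A) = 3.14 + 0.00555497/(3.14 × 0.264208) = 3.14 + 0.00669586 = 3.1467 m along the plane.
The resultant acts 0.29 + 0.00669586 = 0.296696 m (along the plate) below the hinge at the top edge, so the moment about the hinge is M = F × 0.296696 = 3.48819 × 0.296696 = 1.03493 kN·m.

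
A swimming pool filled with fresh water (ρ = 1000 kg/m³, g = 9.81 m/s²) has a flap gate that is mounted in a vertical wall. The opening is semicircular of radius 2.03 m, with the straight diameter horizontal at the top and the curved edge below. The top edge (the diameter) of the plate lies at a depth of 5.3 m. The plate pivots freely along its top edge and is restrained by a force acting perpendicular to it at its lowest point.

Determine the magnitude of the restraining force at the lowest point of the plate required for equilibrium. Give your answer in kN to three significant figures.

γ = ρg = 1000 × 9.81 = 9810 N/m³ = 9.81 kN/m³.
The centroid of a semicircle lies 4r/(3π) = 0.861559 m from the diameter, here below the top edge, so the centroid depth is h_c = 5.3 + 0.861559 = 6.16156 m.
A = πr²/2 = π × 2.03²/2 = 6.47309 m².
Resultant F = γ·h_c·A = 9.81 × 6.16156 × 6.47309 = 391.265 kN.
I_c = (π/8 − 8/(9π))·r⁴ = 0.109757 × 2.03⁴ = 1.86387 m⁴.
Centre of pressure: y_p = y_c + I_c/(y_c·A) = 6.16156 + 1.86387/(6.16156 × 6.47309) = 6.16156 + 0.0467319 = 6.20829 m along the plane.
The resultant acts 0.861559 + 0.0467319 = 0.908291 m (along the plate) below the hinge at the top edge, so the moment about the hinge is M = F × 0.908291 = 391.265 × 0.908291 = 355.382 kN·m.
A normal force at the bottom, 2.03 m from the hinge, must supply this moment: P = 355.382/2.03 = 175.065 kN.

P ≈ 175 kN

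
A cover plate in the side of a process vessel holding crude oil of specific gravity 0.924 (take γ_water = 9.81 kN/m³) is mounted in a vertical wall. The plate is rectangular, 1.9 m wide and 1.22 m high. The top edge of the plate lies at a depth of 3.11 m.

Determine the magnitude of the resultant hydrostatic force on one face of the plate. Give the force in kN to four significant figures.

γ = 0.924 × 9.81 = 9.06444 kN/m³.
The centroid lies 1.22/2 = 0.61 m below the top edge, so the centroid depth is h_c = 3.11 + 0.61 = 3.72 m.
A = 1.9 × 1.22 = 2.318 m².
Resultant F = γ·h_c·A = 9.06444 × 3.72 × 2.318 = 78.1623 kN.

F ≈ 78.16 kN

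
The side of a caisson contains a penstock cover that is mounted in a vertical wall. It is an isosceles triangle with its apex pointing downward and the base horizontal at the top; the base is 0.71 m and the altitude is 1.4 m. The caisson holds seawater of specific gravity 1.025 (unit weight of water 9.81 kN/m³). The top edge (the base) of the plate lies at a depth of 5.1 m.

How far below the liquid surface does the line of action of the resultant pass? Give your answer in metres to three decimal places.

γ = 1.025 × 9.81 = 10.05525 kN/m³.
With the apex down, the centroid sits h/3 = 1.4/3 = 0.466667 m below the base (the top edge), so the centroid depth is h_c = 5.1 + 0.466667 = 5.56667 m.
A = ½ × 0.71 × 1.4 = 0.497 m².
Resultant F = γ·h_c·A = 10.05525 × 5.56667 × 0.497 = 27.8192 kN.
I_c = b·h³/36 = 0.71 × 1.4³/36 = 0.0541178 m⁴.
Centre of pressure: y_p = y_c + I_c/(y_c·A) = 5.56667 + 0.0541178/(5.56667 × 0.497) = 5.56667 + 0.0195609 = 5.58623 m along the plane.

h_p = 5.586 m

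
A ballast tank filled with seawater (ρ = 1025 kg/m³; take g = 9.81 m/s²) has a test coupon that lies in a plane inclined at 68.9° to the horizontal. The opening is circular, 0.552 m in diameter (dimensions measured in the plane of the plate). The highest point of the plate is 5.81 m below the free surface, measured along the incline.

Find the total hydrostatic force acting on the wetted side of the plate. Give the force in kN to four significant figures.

F ≈ 13.66 kN

γ = ρg = 1025 × 9.81 / 1000 = 10.05525 kN/m³.
Let θ = 68.9° be the plate's angle to the horizontal; measure y along the incline from where the plane meets the free surface. Vertical depth h = y·sinθ with sinθ = 0.932954.
The centroid is at the centre, 0.276 m below the top of the plate, so y_c = 5.81 + 0.276 = 6.086 m and h_c = 6.086 × 0.932954 = 5.67796 m.
A = π(0.276)² = 0.239314 m².
Resultant F = γ·h_c·A = 10.05525 × 5.67796 × 0.239314 = 13.6632 kN.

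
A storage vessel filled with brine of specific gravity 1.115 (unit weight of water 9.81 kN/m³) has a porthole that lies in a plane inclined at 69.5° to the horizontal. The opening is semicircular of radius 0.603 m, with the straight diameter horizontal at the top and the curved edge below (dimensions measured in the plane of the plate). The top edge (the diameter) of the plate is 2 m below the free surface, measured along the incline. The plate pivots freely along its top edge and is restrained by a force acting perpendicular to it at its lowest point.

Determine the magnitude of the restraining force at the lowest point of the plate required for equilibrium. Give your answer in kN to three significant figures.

P ≈ 5.85 kN

γ = 1.115 × 9.81 = 10.93815 kN/m³.
Let θ = 69.5° be the plate's angle to the horizontal; measure y along the incline from where the plane meets the free surface. Vertical depth h = y·sinθ with sinθ = 0.936672.
The centroid of a semicircle lies 4r/(3π) = 0.255921 m from the diameter, here below the top edge, so y_c = 2 + 0.255921 = 2.25592 m and h_c = 2.25592 × 0.936672 = 2.11306 m.
A = πr²/2 = π × 0.603²/2 = 0.571156 m².
Resultant F = γ·h_c·A = 10.93815 × 2.11306 × 0.571156 = 13.2011 kN.
I_c = (π/8 − 8/(9π))·r⁴ = 0.109757 × 0.603⁴ = 0.0145111 m⁴.
Centre of pressure: y_p = y_c + I_c/(y_c·A) = 2.25592 + 0.0145111/(2.25592 × 0.571156) = 2.25592 + 0.0112622 = 2.26718 m along the plane.
The resultant acts 0.255921 + 0.0112622 = 0.267183 m (along the plate) below the hinge at the top edge, so the moment about the hinge is M = F × 0.267183 = 13.2011 × 0.267183 = 3.52711 kN·m.
A normal force at the bottom, 0.603 m from the hinge, must supply this moment: P = 3.52711/0.603 = 5.84927 kN.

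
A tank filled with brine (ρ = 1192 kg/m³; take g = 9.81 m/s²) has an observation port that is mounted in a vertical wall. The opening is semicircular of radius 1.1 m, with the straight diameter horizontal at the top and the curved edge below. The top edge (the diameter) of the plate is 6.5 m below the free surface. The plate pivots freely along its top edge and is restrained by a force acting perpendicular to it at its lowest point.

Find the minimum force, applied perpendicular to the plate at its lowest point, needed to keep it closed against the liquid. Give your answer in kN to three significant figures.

P ≈ 67.4 kN

γ = ρg = 1192 × 9.81 / 1000 = 11.69352 kN/m³.
The centroid of a semicircle lies 4r/(3π) = 0.466854 m from the diameter, here below the top edge, so the centroid depth is h_c = 6.5 + 0.466854 = 6.96685 m.
A = πr²/2 = π × 1.1²/2 = 1.90066 m².
Resultant F = γ·h_c·A = 11.69352 × 6.96685 × 1.90066 = 154.841 kN.
I_c = (π/8 − 8/(9π))·r⁴ = 0.109757 × 1.1⁴ = 0.160695 m⁴.
Centre of pressure: y_p = y_c + I_c/(y_c·A) = 6.96685 + 0.160695/(6.96685 × 1.90066) = 6.96685 + 0.0121356 = 6.97899 m along the plane.
The resultant acts 0.466854 + 0.0121356 = 0.47899 m (along the plate) below the hinge at the top edge, so the moment about the hinge is M = F × 0.47899 = 154.841 × 0.47899 = 74.1673 kN·m.
A normal force at the bottom, 1.1 m from the hinge, must supply this moment: P = 74.1673/1.1 = 67.4248 kN.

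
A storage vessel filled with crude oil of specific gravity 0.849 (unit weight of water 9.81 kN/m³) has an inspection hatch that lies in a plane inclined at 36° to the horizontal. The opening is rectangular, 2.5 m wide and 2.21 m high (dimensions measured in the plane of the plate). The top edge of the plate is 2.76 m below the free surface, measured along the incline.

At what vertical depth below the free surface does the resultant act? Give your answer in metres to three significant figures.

γ = 0.849 × 9.81 = 8.32869 kN/m³.
Let θ = 36° be the plate's angle to the horizontal; measure y along the incline from where the plane meets the free surface. Vertical depth h = y·sinθ with sinθ = 0.587785.
The centroid lies 2.21/2 = 1.105 m below the top edge, so y_c = 2.76 + 1.105 = 3.865 m and h_c = 3.865 × 0.587785 = 2.27179 m.
A = 2.5 × 2.21 = 5.525 m².
Resultant F = γ·h_c·A = 8.32869 × 2.27179 × 5.525 = 104.539 kN.
I_c = b·h³/12 = 2.5 × 2.21³/12 = 2.24872 m⁴.
Centre of pressure: y_p = y_c + I_c/(y_c·A) = 3.865 + 2.24872/(3.865 × 5.525) = 3.865 + 0.105306 = 3.97031 m along the plane.
Vertically, h_p = y_p·sinθ = 3.97031 × 0.587785 = 2.33369 m.

h_p = 2.33 m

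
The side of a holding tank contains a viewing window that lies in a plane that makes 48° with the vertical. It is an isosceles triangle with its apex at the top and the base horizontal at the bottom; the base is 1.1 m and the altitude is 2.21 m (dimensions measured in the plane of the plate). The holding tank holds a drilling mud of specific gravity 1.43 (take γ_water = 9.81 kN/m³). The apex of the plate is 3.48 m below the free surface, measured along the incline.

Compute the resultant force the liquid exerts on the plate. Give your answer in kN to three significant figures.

F ≈ 56.5 kN

γ = 1.43 × 9.81 = 14.0283 kN/m³.
The plate makes 48° with the vertical, i.e. θ = 90° − 48° = 42° to the horizontal. Measuring y along the incline from the free-surface line, vertical depth h = y·sinθ with sinθ = 0.669131.
With the apex up, the centroid sits 2h/3 = 2 × 2.21/3 = 1.47333 m below the apex, so y_c = 3.48 + 1.47333 = 4.95333 m and h_c = 4.95333 × 0.669131 = 3.31443 m.
A = ½ × 1.1 × 2.21 = 1.2155 m².
Resultant F = γ·h_c·A = 14.0283 × 3.31443 × 1.2155 = 56.5157 kN.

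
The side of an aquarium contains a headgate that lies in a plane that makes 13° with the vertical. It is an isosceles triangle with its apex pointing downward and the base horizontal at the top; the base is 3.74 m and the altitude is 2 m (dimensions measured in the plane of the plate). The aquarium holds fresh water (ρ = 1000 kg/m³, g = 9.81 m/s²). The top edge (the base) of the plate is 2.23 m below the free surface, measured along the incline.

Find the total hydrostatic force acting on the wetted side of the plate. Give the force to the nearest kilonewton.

γ = ρg = 1000 × 9.81 = 9810 N/m³ = 9.81 kN/m³.
The plate makes 13° with the vertical, i.e. θ = 90° − 13° = 77° to the horizontal. Measuring y along the incline from the free-surface line, vertical depth h = y·sinθ with sinθ = 0.974370.
With the apex down, the centroid sits h/3 = 2/3 = 0.666667 m below the base (the top edge), so y_c = 2.23 + 0.666667 = 2.89667 m and h_c = 2.89667 × 0.974370 = 2.82243 m.
A = ½ × 3.74 × 2 = 3.74 m².
Resultant F = γ·h_c·A = 9.81 × 2.82243 × 3.74 = 103.553 kN.

F ≈ 104 kN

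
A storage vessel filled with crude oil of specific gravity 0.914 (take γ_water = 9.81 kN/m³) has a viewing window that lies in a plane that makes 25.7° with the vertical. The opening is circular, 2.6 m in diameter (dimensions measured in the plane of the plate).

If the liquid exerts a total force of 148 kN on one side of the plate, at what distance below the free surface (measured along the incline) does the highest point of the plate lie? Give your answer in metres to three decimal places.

γ = 0.914 × 9.81 = 8.96634 kN/m³.
A = π(1.3)² = 5.30929 m².
From F = γ·h_c·A, the centroid depth is h_c = 148/(8.96634 × 5.30929) = 3.10892 m.
The plate makes 25.7° with the vertical, i.e. θ = 90° − 25.7° = 64.3° to the horizontal. Measuring y along the incline from the free-surface line, vertical depth h = y·sinθ with sinθ = 0.901077.
Along the incline, y_c = h_c/sinθ = 3.10892/0.901077 = 3.45023 m.
The centroid is at the centre, 1.3 m below the top of the plate, so the highest point sits at y_top = 3.45023 − 1.3 = 2.15023 m along the incline.

y_top ≈ 2.150 m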